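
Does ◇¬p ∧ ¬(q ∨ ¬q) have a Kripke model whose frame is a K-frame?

No, unsatisfiable

1. ◇¬p ∧ ¬(q ∨ ¬q), 0
2. ◇¬p, 0
3. ¬(q ∨ ¬q), 0
4. ¬q, 0
5. q, 0
Branch closes: q and ¬q both at 0.
(One branch shown.) All branches close.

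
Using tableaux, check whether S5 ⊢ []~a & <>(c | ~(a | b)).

Not valid

Tableau for the negation ~([]~a & <>(c | ~(a | b))):
1. ~([]~a & <>(c | ~(a | b))), 0
2. ~<>(c | ~(a | b)), 0
3. ~(c | ~(a | b)), 0
4. ~c, 0
5. a | b, 0
6. b, 0
Accessibility: 0R0
The negation has an open branch (countermodel exists).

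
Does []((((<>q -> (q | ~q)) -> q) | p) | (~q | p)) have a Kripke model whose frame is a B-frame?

1. []((((<>q -> (q | ~q)) -> q) | p) | (~q | p)), u
2. (((<>q -> (q | ~q)) -> q) | p) | (~q | p), u
3. ~q | p, u
4. p, u
Accessibility: uRu

Yes, satisfiable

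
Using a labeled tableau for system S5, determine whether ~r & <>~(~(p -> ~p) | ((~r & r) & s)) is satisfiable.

Satisfiable

1. ~r & <>~(~(p -> ~p) | ((~r & r) & s)), w0
2. ~r, w0   [&-rule on 1]
3. <>~(~(p -> ~p) | ((~r & r) & s)), w0   [&-rule on 1]
4. ~(~(p -> ~p) | ((~r & r) & s)), w1   [<>-rule on 3: fresh world w1, w0Rw1]
5. p -> ~p, w1   [~|-rule on 4]
6. ~((~r & r) & s), w1   [~|-rule on 4]
7. ~p, w1   [->-rule on 5 (branches; this branch)]
8. ~s, w1   [~&-rule on 6 (branches; this branch)]
Accessibility: w0Rw0, w0Rw1, w1Rw0, w1Rw1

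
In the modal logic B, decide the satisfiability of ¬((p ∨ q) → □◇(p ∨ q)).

1. ¬((p ∨ q) → □◇(p ∨ q)), w0
2. p ∨ q, w0
3. ¬□◇(p ∨ q), w0
4. q, w0
5. ¬◇(p ∨ q), w1
6. ¬(p ∨ q), w0
7. ¬p, w0
8. ¬q, w0
Accessibility: w0Rw0, w0Rw1, w1Rw0, w1Rw1
Branch closes: q and ¬q both at w0.
(One branch shown.) All branches close.

Unsatisfiable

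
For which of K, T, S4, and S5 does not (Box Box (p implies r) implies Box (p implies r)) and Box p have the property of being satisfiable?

K

K-tableau for the formula:
1. not (Box Box (p implies r) implies Box (p implies r)) and Box p, u
2. not (Box Box (p implies r) implies Box (p implies r)), u
3. Box p, u
4. Box Box (p implies r), u
5. not Box (p implies r), u
6. not (p implies r), v
7. p, v
8. not r, v
9. Box (p implies r), v
Accessibility: uRv
Complete open branch: satisfiable in K.
T-tableau for the formula:
1. not (Box Box (p implies r) implies Box (p implies r)) and Box p, u
2. not (Box Box (p implies r) implies Box (p implies r)), u
3. Box p, u
4. Box Box (p implies r), u
5. not Box (p implies r), u
6. p, u
7. Box (p implies r), u
8. p implies r, u
9. r, u
10. not (p implies r), v
11. p, v
12. not r, v
13. Box (p implies r), v
14. p implies r, v
15. r, v
Accessibility: uRu, uRv, vRv
Branch closes: r and not r both at v.
Every branch closes (one shown): unsatisfiable in T, hence also in S4, S5 (every S4/S5-frame is a T-frame).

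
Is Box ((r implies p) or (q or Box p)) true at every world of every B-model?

Tableau for the negation not Box ((r implies p) or (q or Box p)):
1. not Box ((r implies p) or (q or Box p)), u
2. not ((r implies p) or (q or Box p)), v   [neg-Box-rule on 1: fresh world v, uRv]
3. not (r implies p), v   [neg-or-rule on 2]
4. not (q or Box p), v   [neg-or-rule on 2]
5. r, v   [neg-implies-rule on 3]
6. not p, v   [neg-implies-rule on 3]
7. not q, v   [neg-or-rule on 4]
8. not Box p, v   [neg-or-rule on 4]
9. not p, w   [neg-Box-rule on 8: fresh world w, vRw]
Accessibility: uRu, uRv, vRu, vRv, vRw, wRv, wRw
The negation has an open branch (countermodel exists).

Invalid (countermodel exists)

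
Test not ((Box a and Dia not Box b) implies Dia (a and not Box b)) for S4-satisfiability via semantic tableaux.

1. not ((Box a and Dia not Box b) implies Dia (a and not Box b)), 0
2. Box a and Dia not Box b, 0   [neg-implies-rule on 1]
3. not Dia (a and not Box b), 0   [neg-implies-rule on 1]
4. Box a, 0   [and-rule on 2]
5. Dia not Box b, 0   [and-rule on 2]
6. not (a and not Box b), 0   [neg-Dia-rule on 3 via 0R0]
7. a, 0   [Box-rule on 4 via 0R0]
8. Box b, 0   [neg-and-rule on 6 (branches; this branch)]
9. b, 0   [Box-rule on 8 via 0R0]
10. not Box b, 1   [Dia-rule on 5: fresh world 1, 0R1]
11. not (a and not Box b), 1   [neg-Dia-rule on 3 via 0R1]
12. a, 1   [Box-rule on 4 via 0R1]
13. b, 1   [Box-rule on 8 via 0R1]
14. Box b, 1   [neg-and-rule on 11 (branches; this branch)]
15. not b, 2   [neg-Box-rule on 10: fresh world 2, 1R2]
16. not (a and not Box b), 2   [neg-Dia-rule on 3 via 0R2]
17. a, 2   [Box-rule on 4 via 0R2]
18. b, 2   [Box-rule on 8 via 0R2]
Accessibility: 0R0, 0R1, 0R2, 1R1, 1R2, 2R2
Branch closes: b and not b both at 2.
(One branch shown.) All branches close.

Unsatisfiable (every branch closes)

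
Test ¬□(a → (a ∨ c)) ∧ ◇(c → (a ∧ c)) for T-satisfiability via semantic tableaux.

No, unsatisfiable

1. ¬□(a → (a ∨ c)) ∧ ◇(c → (a ∧ c)), 0
2. ¬□(a → (a ∨ c)), 0   [∧-rule on 1]
3. ◇(c → (a ∧ c)), 0   [∧-rule on 1]
4. ¬(a → (a ∨ c)), 1   [¬□-rule on 2: fresh world 1, 0R1]
5. a, 1   [¬→-rule on 4]
6. ¬(a ∨ c), 1   [¬→-rule on 4]
7. ¬a, 1   [¬∨-rule on 6]
8. ¬c, 1   [¬∨-rule on 6]
Accessibility: 0R0, 0R1, 1R1
Branch closes: a and ¬a both at 1.
Every branch closes; the branch above is one of them.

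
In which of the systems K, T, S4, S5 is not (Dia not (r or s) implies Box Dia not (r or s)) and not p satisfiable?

S5-tableau for the formula:
1. not (Dia not (r or s) implies Box Dia not (r or s)) and not p, w0
2. not (Dia not (r or s) implies Box Dia not (r or s)), w0   [and-rule on 1]
3. not p, w0   [and-rule on 1]
4. Dia not (r or s), w0   [neg-implies-rule on 2]
5. not Box Dia not (r or s), w0   [neg-implies-rule on 2]
6. not (r or s), w1   [Dia-rule on 4: fresh world w1, w0Rw1]
7. not r, w1   [neg-or-rule on 6]
8. not s, w1   [neg-or-rule on 6]
9. not Dia not (r or s), w2   [neg-Box-rule on 5: fresh world w2, w0Rw2]
10. r or s, w0   [neg-Dia-rule on 9 via w2Rw0]
11. r or s, w1   [neg-Dia-rule on 9 via w2Rw1]
12. r or s, w2   [neg-Dia-rule on 9 via w2Rw2]
13. s, w0   [or-rule on 10 (branches; this branch)]
14. s, w1   [or-rule on 11 (branches; this branch)]
Accessibility: w0Rw0, w0Rw1, w0Rw2, w1Rw0, w1Rw1, w1Rw2, w2Rw0, w2Rw1, w2Rw2
Branch closes: s and not s both at w1.
Every branch closes (one shown): unsatisfiable in S5.
S4-tableau for the formula:
1. not (Dia not (r or s) implies Box Dia not (r or s)) and not p, w0
2. not (Dia not (r or s) implies Box Dia not (r or s)), w0   [and-rule on 1]
3. not p, w0   [and-rule on 1]
4. Dia not (r or s), w0   [neg-implies-rule on 2]
5. not Box Dia not (r or s), w0   [neg-implies-rule on 2]
6. not (r or s), w1   [Dia-rule on 4: fresh world w1, w0Rw1]
7. not r, w1   [neg-or-rule on 6]
8. not s, w1   [neg-or-rule on 6]
9. not Dia not (r or s), w2   [neg-Box-rule on 5: fresh world w2, w0Rw2]
10. r or s, w2   [neg-Dia-rule on 9 via w2Rw2]
11. s, w2   [or-rule on 10 (branches; this branch)]
Accessibility: w0Rw0, w0Rw1, w0Rw2, w1Rw1, w2Rw2
Complete open branch: satisfiable in S4, hence also in K, T (this S4-model is also a K-model and a T-model).

K, T, S4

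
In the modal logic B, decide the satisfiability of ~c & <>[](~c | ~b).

1. ~c & <>[](~c | ~b), u
2. ~c, u
3. <>[](~c | ~b), u
4. [](~c | ~b), v
5. ~c | ~b, u
6. ~c | ~b, v
7. ~b, u
8. ~b, v
Accessibility: uRu, uRv, vRu, vRv

Satisfiable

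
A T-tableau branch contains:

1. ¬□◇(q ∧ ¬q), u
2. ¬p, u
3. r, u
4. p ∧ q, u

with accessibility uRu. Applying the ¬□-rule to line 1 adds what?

a fresh world v with uRv, and ¬◇(q ∧ ¬q) at v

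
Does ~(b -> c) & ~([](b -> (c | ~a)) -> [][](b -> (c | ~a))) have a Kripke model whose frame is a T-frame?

Yes, satisfiable

1. ~(b -> c) & ~([](b -> (c | ~a)) -> [][](b -> (c | ~a))), 0
2. ~(b -> c), 0
3. ~([](b -> (c | ~a)) -> [][](b -> (c | ~a))), 0
4. b, 0
5. ~c, 0
6. [](b -> (c | ~a)), 0
7. ~[][](b -> (c | ~a)), 0
8. b -> (c | ~a), 0
9. c | ~a, 0
10. ~a, 0
11. ~[](b -> (c | ~a)), 1
12. b -> (c | ~a), 1
13. c | ~a, 1
14. ~a, 1
15. ~(b -> (c | ~a)), 2
16. b, 2
17. ~(c | ~a), 2
18. ~c, 2
19. a, 2
Accessibility: 0R0, 0R1, 1R1, 1R2, 2R2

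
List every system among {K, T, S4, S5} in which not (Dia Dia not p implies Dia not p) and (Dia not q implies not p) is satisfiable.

K, T

S4-tableau for the formula:
1. not (Dia Dia not p implies Dia not p) and (Dia not q implies not p), u
2. not (Dia Dia not p implies Dia not p), u
3. Dia not q implies not p, u
4. Dia Dia not p, u
5. not Dia not p, u
6. p, u
7. not Dia not q, u
8. q, u
9. Dia not p, v
10. p, v
11. q, v
12. not p, w
13. p, w
Accessibility: uRu, uRv, uRw, vRv, vRw, wRw
Branch closes: p and not p both at w.
Every branch closes (one shown): unsatisfiable in S4, hence also in S5 (every S5-frame is an S4-frame).
T-tableau for the formula:
1. not (Dia Dia not p implies Dia not p) and (Dia not q implies not p), u
2. not (Dia Dia not p implies Dia not p), u
3. Dia not q implies not p, u
4. Dia Dia not p, u
5. not Dia not p, u
6. p, u
7. not Dia not q, u
8. q, u
9. Dia not p, v
10. p, v
11. q, v
12. not p, w
Accessibility: uRu, uRv, vRv, vRw, wRw
Complete open branch: satisfiable in T, hence also in K (this T-model is also a K-model).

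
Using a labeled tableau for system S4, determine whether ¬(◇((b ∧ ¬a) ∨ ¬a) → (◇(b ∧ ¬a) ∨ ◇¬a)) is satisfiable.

1. ¬(◇((b ∧ ¬a) ∨ ¬a) → (◇(b ∧ ¬a) ∨ ◇¬a)), u
2. ◇((b ∧ ¬a) ∨ ¬a), u
3. ¬(◇(b ∧ ¬a) ∨ ◇¬a), u
4. ¬◇(b ∧ ¬a), u
5. ¬◇¬a, u
6. ¬(b ∧ ¬a), u
7. a, u
8. (b ∧ ¬a) ∨ ¬a, v
9. ¬(b ∧ ¬a), v
10. a, v
11. b ∧ ¬a, v
12. b, v
13. ¬a, v
Accessibility: uRu, uRv, vRv
Branch closes: a and ¬a both at v.
All branches of the tableau close; one closing branch shown above.

Unsatisfiable (every branch closes)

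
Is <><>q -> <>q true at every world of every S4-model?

Yes, valid

Tableau for the negation ~(<><>q -> <>q):
1. ~(<><>q -> <>q), u
2. <><>q, u   [~->-rule on 1]
3. ~<>q, u   [~->-rule on 1]
4. ~q, u   [~<>-rule on 3 via uRu]
5. <>q, v   [<>-rule on 2: fresh world v, uRv]
6. ~q, v   [~<>-rule on 3 via uRv]
7. q, w   [<>-rule on 5: fresh world w, vRw]
8. ~q, w   [~<>-rule on 3 via uRw]
Accessibility: uRu, uRv, uRw, vRv, vRw, wRw
Branch closes: q and ~q both at w.
All branches of the negation close; one closing branch shown above.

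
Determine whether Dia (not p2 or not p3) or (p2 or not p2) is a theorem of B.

Tableau for the negation not (Dia (not p2 or not p3) or (p2 or not p2)):
1. not (Dia (not p2 or not p3) or (p2 or not p2)), 0
2. not Dia (not p2 or not p3), 0   [neg-or-rule on 1]
3. not (p2 or not p2), 0   [neg-or-rule on 1]
4. not p2, 0   [neg-or-rule on 3]
5. p2, 0   [neg-or-rule on 3]
Accessibility: 0R0
Branch closes: p2 and not p2 both at 0.
All branches of the negation close; one closing branch shown above.

Yes, valid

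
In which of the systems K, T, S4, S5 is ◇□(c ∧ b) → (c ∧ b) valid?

S5-tableau for the negation ¬(◇□(c ∧ b) → (c ∧ b)):
1. ¬(◇□(c ∧ b) → (c ∧ b)), u
2. ◇□(c ∧ b), u   [¬→-rule on 1]
3. ¬(c ∧ b), u   [¬→-rule on 1]
4. ¬b, u   [¬∧-rule on 3 (branches; this branch)]
5. □(c ∧ b), v   [◇-rule on 2: fresh world v, uRv]
6. c ∧ b, u   [□-rule on 5 via vRu]
7. c, u   [∧-rule on 6]
8. b, u   [∧-rule on 6]
Accessibility: uRu, uRv, vRu, vRv
Branch closes: b and ¬b both at u.
Every branch closes (one shown): valid in S5.
S4-tableau for the negation ¬(◇□(c ∧ b) → (c ∧ b)):
1. ¬(◇□(c ∧ b) → (c ∧ b)), u
2. ◇□(c ∧ b), u   [¬→-rule on 1]
3. ¬(c ∧ b), u   [¬→-rule on 1]
4. ¬b, u   [¬∧-rule on 3 (branches; this branch)]
5. □(c ∧ b), v   [◇-rule on 2: fresh world v, uRv]
6. c ∧ b, v   [□-rule on 5 via vRv]
7. c, v   [∧-rule on 6]
8. b, v   [∧-rule on 6]
Accessibility: uRu, uRv, vRv
Complete open branch: countermodel on an S4-frame, so not valid in S4, nor in K, T (the same frame is also a K-frame and a T-frame).

S5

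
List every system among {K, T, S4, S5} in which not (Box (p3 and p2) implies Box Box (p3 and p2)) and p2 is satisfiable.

T-tableau for the formula:
1. not (Box (p3 and p2) implies Box Box (p3 and p2)) and p2, u
2. not (Box (p3 and p2) implies Box Box (p3 and p2)), u
3. p2, u
4. Box (p3 and p2), u
5. not Box Box (p3 and p2), u
6. p3 and p2, u
7. p3, u
8. not Box (p3 and p2), v
9. p3 and p2, v
10. p3, v
11. p2, v
12. not (p3 and p2), w
13. not p2, w
Accessibility: uRu, uRv, vRv, vRw, wRw
Complete open branch: satisfiable in T, hence also in K (this T-model is also a K-model).
S4-tableau for the formula:
1. not (Box (p3 and p2) implies Box Box (p3 and p2)) and p2, u
2. not (Box (p3 and p2) implies Box Box (p3 and p2)), u
3. p2, u
4. Box (p3 and p2), u
5. not Box Box (p3 and p2), u
6. p3 and p2, u
7. p3, u
8. not Box (p3 and p2), v
9. p3 and p2, v
10. p3, v
11. p2, v
12. not (p3 and p2), w
13. p3 and p2, w
14. p3, w
15. p2, w
16. not p2, w
Accessibility: uRu, uRv, uRw, vRv, vRw, wRw
Branch closes: p2 and not p2 both at w.
Every branch closes (one shown): unsatisfiable in S4, hence also in S5 (every S5-frame is an S4-frame).

K, T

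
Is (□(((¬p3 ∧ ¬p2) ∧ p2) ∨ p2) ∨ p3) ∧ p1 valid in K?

Tableau for the negation ¬((□(((¬p3 ∧ ¬p2) ∧ p2) ∨ p2) ∨ p3) ∧ p1):
1. ¬((□(((¬p3 ∧ ¬p2) ∧ p2) ∨ p2) ∨ p3) ∧ p1), 0
2. ¬p1, 0   [¬∧-rule on 1 (branches; this branch)]
The negation has an open branch (countermodel exists).

Invalid (countermodel exists)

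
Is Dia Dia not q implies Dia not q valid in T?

Not valid

Tableau for the negation not (Dia Dia not q implies Dia not q):
1. not (Dia Dia not q implies Dia not q), w0
2. Dia Dia not q, w0
3. not Dia not q, w0
4. q, w0
5. Dia not q, w1
6. q, w1
7. not q, w2
Accessibility: w0Rw0, w0Rw1, w1Rw1, w1Rw2, w2Rw2
The negation has an open branch (countermodel exists).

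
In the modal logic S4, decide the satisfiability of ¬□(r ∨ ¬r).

1. ¬□(r ∨ ¬r), 0
2. ¬(r ∨ ¬r), 1
3. ¬r, 1
4. r, 1
Accessibility: 0R0, 0R1, 1R1
Branch closes: r and ¬r both at 1.
Every branch closes; the branch above is one of them.

Unsatisfiable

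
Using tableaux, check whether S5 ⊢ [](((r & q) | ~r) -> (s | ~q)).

Tableau for the negation ~[](((r & q) | ~r) -> (s | ~q)):
1. ~[](((r & q) | ~r) -> (s | ~q)), w0
2. ~(((r & q) | ~r) -> (s | ~q)), w1   [~[]-rule on 1: fresh world w1, w0Rw1]
3. (r & q) | ~r, w1   [~->-rule on 2]
4. ~(s | ~q), w1   [~->-rule on 2]
5. ~s, w1   [~|-rule on 4]
6. q, w1   [~|-rule on 4]
7. ~r, w1   [|-rule on 3 (branches; this branch)]
Accessibility: w0Rw0, w0Rw1, w1Rw0, w1Rw1
The negation has an open branch (countermodel exists).

Invalid (countermodel exists)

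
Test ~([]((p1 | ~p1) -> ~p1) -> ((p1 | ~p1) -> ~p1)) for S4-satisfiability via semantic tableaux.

No, unsatisfiable

1. ~([]((p1 | ~p1) -> ~p1) -> ((p1 | ~p1) -> ~p1)), u
2. []((p1 | ~p1) -> ~p1), u
3. ~((p1 | ~p1) -> ~p1), u
4. p1 | ~p1, u
5. p1, u
6. (p1 | ~p1) -> ~p1, u
7. ~(p1 | ~p1), u
8. ~p1, u
Accessibility: uRu
Branch closes: p1 and ~p1 both at u.
All branches of the tableau close; one closing branch shown above.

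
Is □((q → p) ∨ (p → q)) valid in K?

Tableau for the negation ¬□((q → p) ∨ (p → q)):
1. ¬□((q → p) ∨ (p → q)), w0
2. ¬((q → p) ∨ (p → q)), w1
3. ¬(q → p), w1
4. ¬(p → q), w1
5. q, w1
6. ¬p, w1
7. p, w1
8. ¬q, w1
Accessibility: w0Rw1
Branch closes: p and ¬p both at w1.
All branches of the negation close; one closing branch shown above.

Valid in K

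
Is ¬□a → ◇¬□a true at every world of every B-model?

Tableau for the negation ¬(¬□a → ◇¬□a):
1. ¬(¬□a → ◇¬□a), w0
2. ¬□a, w0
3. ¬◇¬□a, w0
4. □a, w0
5. a, w0
6. ¬a, w1
7. □a, w1
8. a, w1
Accessibility: w0Rw0, w0Rw1, w1Rw0, w1Rw1
Branch closes: a and ¬a both at w1.
Every branch of the negation's tableau closes; the branch above is one of them.

Valid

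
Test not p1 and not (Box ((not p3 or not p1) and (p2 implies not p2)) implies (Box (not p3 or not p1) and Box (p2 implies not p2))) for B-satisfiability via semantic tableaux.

1. not p1 and not (Box ((not p3 or not p1) and (p2 implies not p2)) implies (Box (not p3 or not p1) and Box (p2 implies not p2))), 0
2. not p1, 0
3. not (Box ((not p3 or not p1) and (p2 implies not p2)) implies (Box (not p3 or not p1) and Box (p2 implies not p2))), 0
4. Box ((not p3 or not p1) and (p2 implies not p2)), 0
5. not (Box (not p3 or not p1) and Box (p2 implies not p2)), 0
6. (not p3 or not p1) and (p2 implies not p2), 0
7. not p3 or not p1, 0
8. p2 implies not p2, 0
9. not Box (p2 implies not p2), 0
10. not p2, 0
11. not (p2 implies not p2), 1
12. p2, 1
13. (not p3 or not p1) and (p2 implies not p2), 1
14. not p3 or not p1, 1
15. p2 implies not p2, 1
16. not p1, 1
17. not p2, 1
Accessibility: 0R0, 0R1, 1R0, 1R1
Branch closes: p2 and not p2 both at 1.
All branches of the tableau close; one closing branch shown above.

Unsatisfiable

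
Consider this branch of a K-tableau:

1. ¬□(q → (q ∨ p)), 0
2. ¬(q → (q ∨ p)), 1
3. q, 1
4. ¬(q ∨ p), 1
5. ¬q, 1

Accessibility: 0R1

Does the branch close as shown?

Both q and ¬q appear at 1.

Closed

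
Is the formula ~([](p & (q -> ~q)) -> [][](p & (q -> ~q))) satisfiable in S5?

No, unsatisfiable

1. ~([](p & (q -> ~q)) -> [][](p & (q -> ~q))), w0
2. [](p & (q -> ~q)), w0   [~->-rule on 1]
3. ~[][](p & (q -> ~q)), w0   [~->-rule on 1]
4. p & (q -> ~q), w0   [[]-rule on 2 via w0Rw0]
5. p, w0   [&-rule on 4]
6. q -> ~q, w0   [&-rule on 4]
7. ~q, w0   [->-rule on 6 (branches; this branch)]
8. ~[](p & (q -> ~q)), w1   [~[]-rule on 3: fresh world w1, w0Rw1]
9. p & (q -> ~q), w1   [[]-rule on 2 via w0Rw1]
10. p, w1   [&-rule on 9]
11. q -> ~q, w1   [&-rule on 9]
12. ~q, w1   [->-rule on 11 (branches; this branch)]
13. ~(p & (q -> ~q)), w2   [~[]-rule on 8: fresh world w2, w1Rw2]
14. p & (q -> ~q), w2   [[]-rule on 2 via w0Rw2]
15. p, w2   [&-rule on 14]
16. q -> ~q, w2   [&-rule on 14]
17. ~(q -> ~q), w2   [~&-rule on 13 (branches; this branch)]
18. q, w2   [~->-rule on 17]
19. ~q, w2   [->-rule on 16 (branches; this branch)]
Accessibility: w0Rw0, w0Rw1, w0Rw2, w1Rw0, w1Rw1, w1Rw2, w2Rw0, w2Rw1, w2Rw2
Branch closes: q and ~q both at w2.
All branches of the tableau close; one closing branch shown above.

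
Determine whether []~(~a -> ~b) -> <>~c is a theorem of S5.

Not valid

Tableau for the negation ~([]~(~a -> ~b) -> <>~c):
1. ~([]~(~a -> ~b) -> <>~c), 0
2. []~(~a -> ~b), 0   [~->-rule on 1]
3. ~<>~c, 0   [~->-rule on 1]
4. ~(~a -> ~b), 0   [[]-rule on 2 via 0R0]
5. ~a, 0   [~->-rule on 4]
6. b, 0   [~->-rule on 4]
7. c, 0   [~<>-rule on 3 via 0R0]
Accessibility: 0R0
The negation has an open branch (countermodel exists).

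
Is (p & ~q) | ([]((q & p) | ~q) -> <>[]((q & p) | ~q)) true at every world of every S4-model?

Tableau for the negation ~((p & ~q) | ([]((q & p) | ~q) -> <>[]((q & p) | ~q))):
1. ~((p & ~q) | ([]((q & p) | ~q) -> <>[]((q & p) | ~q))), w0
2. ~(p & ~q), w0
3. ~([]((q & p) | ~q) -> <>[]((q & p) | ~q)), w0
4. []((q & p) | ~q), w0
5. ~<>[]((q & p) | ~q), w0
6. (q & p) | ~q, w0
7. ~[]((q & p) | ~q), w0
8. q, w0
9. q & p, w0
10. p, w0
11. ~((q & p) | ~q), w1
12. ~(q & p), w1
13. q, w1
14. (q & p) | ~q, w1
15. ~[]((q & p) | ~q), w1
16. ~p, w1
17. q & p, w1
18. p, w1
Accessibility: w0Rw0, w0Rw1, w1Rw1
Branch closes: p and ~p both at w1.
All branches of the negation close; one closing branch shown above.

Valid in S4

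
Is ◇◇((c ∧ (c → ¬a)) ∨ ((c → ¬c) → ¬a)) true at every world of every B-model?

Not valid

Tableau for the negation ¬◇◇((c ∧ (c → ¬a)) ∨ ((c → ¬c) → ¬a)):
1. ¬◇◇((c ∧ (c → ¬a)) ∨ ((c → ¬c) → ¬a)), w0
2. ¬◇((c ∧ (c → ¬a)) ∨ ((c → ¬c) → ¬a)), w0
3. ¬((c ∧ (c → ¬a)) ∨ ((c → ¬c) → ¬a)), w0
4. ¬(c ∧ (c → ¬a)), w0
5. ¬((c → ¬c) → ¬a), w0
6. c → ¬c, w0
7. a, w0
8. ¬c, w0
Accessibility: w0Rw0
The negation has an open branch (countermodel exists).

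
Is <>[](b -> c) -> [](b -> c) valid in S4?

Tableau for the negation ~(<>[](b -> c) -> [](b -> c)):
1. ~(<>[](b -> c) -> [](b -> c)), u
2. <>[](b -> c), u   [~->-rule on 1]
3. ~[](b -> c), u   [~->-rule on 1]
4. [](b -> c), v   [<>-rule on 2: fresh world v, uRv]
5. b -> c, v   [[]-rule on 4 via vRv]
6. c, v   [->-rule on 5 (branches; this branch)]
7. ~(b -> c), w   [~[]-rule on 3: fresh world w, uRw]
8. b, w   [~->-rule on 7]
9. ~c, w   [~->-rule on 7]
Accessibility: uRu, uRv, uRw, vRv, wRw
The negation has an open branch (countermodel exists).

No, not valid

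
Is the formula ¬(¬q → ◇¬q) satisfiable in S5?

No, unsatisfiable

1. ¬(¬q → ◇¬q), w0
2. ¬q, w0
3. ¬◇¬q, w0
4. q, w0
Accessibility: w0Rw0
Branch closes: q and ¬q both at w0.
All branches of the tableau close; one closing branch shown above.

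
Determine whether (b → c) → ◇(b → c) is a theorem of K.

Tableau for the negation ¬((b → c) → ◇(b → c)):
1. ¬((b → c) → ◇(b → c)), u
2. b → c, u
3. ¬◇(b → c), u
4. c, u
The negation has an open branch (countermodel exists).

Invalid (countermodel exists)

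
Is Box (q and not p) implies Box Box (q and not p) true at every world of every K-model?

Not valid

Tableau for the negation not (Box (q and not p) implies Box Box (q and not p)):
1. not (Box (q and not p) implies Box Box (q and not p)), w0
2. Box (q and not p), w0
3. not Box Box (q and not p), w0
4. not Box (q and not p), w1
5. q and not p, w1
6. q, w1
7. not p, w1
8. not (q and not p), w2
9. p, w2
Accessibility: w0Rw1, w1Rw2
The negation has an open branch (countermodel exists).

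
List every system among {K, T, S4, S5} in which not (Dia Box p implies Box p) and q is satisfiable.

K, T, S4

S4-tableau for the formula:
1. not (Dia Box p implies Box p) and q, w0
2. not (Dia Box p implies Box p), w0
3. q, w0
4. Dia Box p, w0
5. not Box p, w0
6. Box p, w1
7. p, w1
8. not p, w2
Accessibility: w0Rw0, w0Rw1, w0Rw2, w1Rw1, w2Rw2
Complete open branch: satisfiable in S4, hence also in K, T (this S4-model is also a K-model and a T-model).
S5-tableau for the formula:
1. not (Dia Box p implies Box p) and q, w0
2. not (Dia Box p implies Box p), w0
3. q, w0
4. Dia Box p, w0
5. not Box p, w0
6. Box p, w1
7. p, w0
8. p, w1
9. not p, w2
10. p, w2
Accessibility: w0Rw0, w0Rw1, w0Rw2, w1Rw0, w1Rw1, w1Rw2, w2Rw0, w2Rw1, w2Rw2
Branch closes: p and not p both at w2.
Every branch closes (one shown): unsatisfiable in S5.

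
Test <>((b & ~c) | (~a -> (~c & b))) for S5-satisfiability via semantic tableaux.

1. <>((b & ~c) | (~a -> (~c & b))), u
2. (b & ~c) | (~a -> (~c & b)), v
3. ~a -> (~c & b), v
4. ~c & b, v
5. ~c, v
6. b, v
Accessibility: uRu, uRv, vRu, vRv

Satisfiable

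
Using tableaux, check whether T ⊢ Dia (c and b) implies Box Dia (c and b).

Invalid (countermodel exists)

Tableau for the negation not (Dia (c and b) implies Box Dia (c and b)):
1. not (Dia (c and b) implies Box Dia (c and b)), 0
2. Dia (c and b), 0
3. not Box Dia (c and b), 0
4. c and b, 1
5. c, 1
6. b, 1
7. not Dia (c and b), 2
8. not (c and b), 2
9. not b, 2
Accessibility: 0R0, 0R1, 0R2, 1R1, 2R2
The negation has an open branch (countermodel exists).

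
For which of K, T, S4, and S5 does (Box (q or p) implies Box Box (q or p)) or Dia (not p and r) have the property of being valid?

S4-tableau for the negation not ((Box (q or p) implies Box Box (q or p)) or Dia (not p and r)):
1. not ((Box (q or p) implies Box Box (q or p)) or Dia (not p and r)), 0
2. not (Box (q or p) implies Box Box (q or p)), 0
3. not Dia (not p and r), 0
4. Box (q or p), 0
5. not Box Box (q or p), 0
6. not (not p and r), 0
7. q or p, 0
8. not r, 0
9. p, 0
10. not Box (q or p), 1
11. not (not p and r), 1
12. q or p, 1
13. not r, 1
14. p, 1
15. not (q or p), 2
16. not q, 2
17. not p, 2
18. not (not p and r), 2
19. q or p, 2
20. not r, 2
21. p, 2
Accessibility: 0R0, 0R1, 0R2, 1R1, 1R2, 2R2
Branch closes: p and not p both at 2.
Every branch closes (one shown): valid in S4, hence also in S5 (every theorem of S4 is a theorem of S5).
T-tableau for the negation not ((Box (q or p) implies Box Box (q or p)) or Dia (not p and r)):
1. not ((Box (q or p) implies Box Box (q or p)) or Dia (not p and r)), 0
2. not (Box (q or p) implies Box Box (q or p)), 0
3. not Dia (not p and r), 0
4. Box (q or p), 0
5. not Box Box (q or p), 0
6. not (not p and r), 0
7. q or p, 0
8. not r, 0
9. p, 0
10. not Box (q or p), 1
11. not (not p and r), 1
12. q or p, 1
13. not r, 1
14. p, 1
15. not (q or p), 2
16. not q, 2
17. not p, 2
Accessibility: 0R0, 0R1, 1R1, 1R2, 2R2
Complete open branch: countermodel on a T-frame, so not valid in T, nor in K (the same frame is also a K-frame).

S4, S5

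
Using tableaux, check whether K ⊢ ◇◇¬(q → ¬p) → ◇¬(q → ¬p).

Invalid (countermodel exists)

Tableau for the negation ¬(◇◇¬(q → ¬p) → ◇¬(q → ¬p)):
1. ¬(◇◇¬(q → ¬p) → ◇¬(q → ¬p)), u
2. ◇◇¬(q → ¬p), u
3. ¬◇¬(q → ¬p), u
4. ◇¬(q → ¬p), v
5. q → ¬p, v
6. ¬p, v
7. ¬(q → ¬p), w
8. q, w
9. p, w
Accessibility: uRv, vRw
The negation has an open branch (countermodel exists).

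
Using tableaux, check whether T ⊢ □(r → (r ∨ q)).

Yes, valid

Tableau for the negation ¬□(r → (r ∨ q)):
1. ¬□(r → (r ∨ q)), 0
2. ¬(r → (r ∨ q)), 1   [¬□-rule on 1: fresh world 1, 0R1]
3. r, 1   [¬→-rule on 2]
4. ¬(r ∨ q), 1   [¬→-rule on 2]
5. ¬r, 1   [¬∨-rule on 4]
6. ¬q, 1   [¬∨-rule on 4]
Accessibility: 0R0, 0R1, 1R1
Branch closes: r and ¬r both at 1.
Every branch of the negation's tableau closes; the branch above is one of them.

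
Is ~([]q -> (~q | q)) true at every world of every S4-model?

Tableau for the negation []q -> (~q | q):
1. []q -> (~q | q), w0
2. ~q | q, w0
3. q, w0
Accessibility: w0Rw0
The negation has an open branch (countermodel exists).

Not valid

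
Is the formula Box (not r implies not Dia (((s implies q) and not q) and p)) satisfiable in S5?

1. Box (not r implies not Dia (((s implies q) and not q) and p)), 0
2. not r implies not Dia (((s implies q) and not q) and p), 0
3. not Dia (((s implies q) and not q) and p), 0
4. not (((s implies q) and not q) and p), 0
5. not p, 0
Accessibility: 0R0

Satisfiable (open branch found)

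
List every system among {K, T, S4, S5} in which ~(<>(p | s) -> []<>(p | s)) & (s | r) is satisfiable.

S4-tableau for the formula:
1. ~(<>(p | s) -> []<>(p | s)) & (s | r), 0
2. ~(<>(p | s) -> []<>(p | s)), 0
3. s | r, 0
4. <>(p | s), 0
5. ~[]<>(p | s), 0
6. r, 0
7. p | s, 1
8. s, 1
9. ~<>(p | s), 2
10. ~(p | s), 2
11. ~p, 2
12. ~s, 2
Accessibility: 0R0, 0R1, 0R2, 1R1, 2R2
Complete open branch: satisfiable in S4, hence also in K, T (this S4-model is also a K-model and a T-model).
S5-tableau for the formula:
1. ~(<>(p | s) -> []<>(p | s)) & (s | r), 0
2. ~(<>(p | s) -> []<>(p | s)), 0
3. s | r, 0
4. <>(p | s), 0
5. ~[]<>(p | s), 0
6. r, 0
7. p | s, 1
8. s, 1
9. ~<>(p | s), 2
10. ~(p | s), 0
11. ~p, 0
12. ~s, 0
13. ~(p | s), 1
14. ~p, 1
15. ~s, 1
Accessibility: 0R0, 0R1, 0R2, 1R0, 1R1, 1R2, 2R0, 2R1, 2R2
Branch closes: s and ~s both at 1.
Every branch closes (one shown): unsatisfiable in S5.

K, T, S4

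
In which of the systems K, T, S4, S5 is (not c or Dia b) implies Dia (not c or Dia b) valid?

K-tableau for the negation not ((not c or Dia b) implies Dia (not c or Dia b)):
1. not ((not c or Dia b) implies Dia (not c or Dia b)), 0
2. not c or Dia b, 0
3. not Dia (not c or Dia b), 0
4. Dia b, 0
5. b, 1
6. not (not c or Dia b), 1
7. c, 1
8. not Dia b, 1
Accessibility: 0R1
Complete open branch: countermodel on a K-frame, so not valid in K.
T-tableau for the negation not ((not c or Dia b) implies Dia (not c or Dia b)):
1. not ((not c or Dia b) implies Dia (not c or Dia b)), 0
2. not c or Dia b, 0
3. not Dia (not c or Dia b), 0
4. not (not c or Dia b), 0
5. c, 0
6. not Dia b, 0
7. not b, 0
8. Dia b, 0
9. b, 1
10. not (not c or Dia b), 1
11. c, 1
12. not Dia b, 1
13. not b, 1
Accessibility: 0R0, 0R1, 1R1
Branch closes: b and not b both at 1.
Every branch closes (one shown): valid in T, hence also in S4, S5 (every theorem of T is a theorem of S4 and S5).

T, S4, S5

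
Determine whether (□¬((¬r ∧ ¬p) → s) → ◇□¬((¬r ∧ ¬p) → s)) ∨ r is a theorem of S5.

Tableau for the negation ¬((□¬((¬r ∧ ¬p) → s) → ◇□¬((¬r ∧ ¬p) → s)) ∨ r):
1. ¬((□¬((¬r ∧ ¬p) → s) → ◇□¬((¬r ∧ ¬p) → s)) ∨ r), 0
2. ¬(□¬((¬r ∧ ¬p) → s) → ◇□¬((¬r ∧ ¬p) → s)), 0   [¬∨-rule on 1]
3. ¬r, 0   [¬∨-rule on 1]
4. □¬((¬r ∧ ¬p) → s), 0   [¬→-rule on 2]
5. ¬◇□¬((¬r ∧ ¬p) → s), 0   [¬→-rule on 2]
6. ¬((¬r ∧ ¬p) → s), 0   [□-rule on 4 via 0R0]
7. ¬r ∧ ¬p, 0   [¬→-rule on 6]
8. ¬s, 0   [¬→-rule on 6]
9. ¬p, 0   [∧-rule on 7]
10. ¬□¬((¬r ∧ ¬p) → s), 0   [¬◇-rule on 5 via 0R0]
11. (¬r ∧ ¬p) → s, 1   [¬□-rule on 10: fresh world 1, 0R1]
12. ¬((¬r ∧ ¬p) → s), 1   [□-rule on 4 via 0R1]
13. ¬r ∧ ¬p, 1   [¬→-rule on 12]
14. ¬s, 1   [¬→-rule on 12]
15. ¬r, 1   [∧-rule on 13]
16. ¬p, 1   [∧-rule on 13]
17. ¬□¬((¬r ∧ ¬p) → s), 1   [¬◇-rule on 5 via 0R1]
18. ¬(¬r ∧ ¬p), 1   [→-rule on 11 (branches; this branch)]
19. p, 1   [¬∧-rule on 18 (branches; this branch)]
Accessibility: 0R0, 0R1, 1R0, 1R1
Branch closes: p and ¬p both at 1.
All branches of the negation close; one closing branch shown above.

Yes, valid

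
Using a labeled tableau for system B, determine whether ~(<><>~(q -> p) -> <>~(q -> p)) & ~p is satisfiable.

1. ~(<><>~(q -> p) -> <>~(q -> p)) & ~p, w0
2. ~(<><>~(q -> p) -> <>~(q -> p)), w0   [&-rule on 1]
3. ~p, w0   [&-rule on 1]
4. <><>~(q -> p), w0   [~->-rule on 2]
5. ~<>~(q -> p), w0   [~->-rule on 2]
6. q -> p, w0   [~<>-rule on 5 via w0Rw0]
7. ~q, w0   [->-rule on 6 (branches; this branch)]
8. <>~(q -> p), w1   [<>-rule on 4: fresh world w1, w0Rw1]
9. q -> p, w1   [~<>-rule on 5 via w0Rw1]
10. p, w1   [->-rule on 9 (branches; this branch)]
11. ~(q -> p), w2   [<>-rule on 8: fresh world w2, w1Rw2]
12. q, w2   [~->-rule on 11]
13. ~p, w2   [~->-rule on 11]
Accessibility: w0Rw0, w0Rw1, w1Rw0, w1Rw1, w1Rw2, w2Rw1, w2Rw2

Yes, satisfiable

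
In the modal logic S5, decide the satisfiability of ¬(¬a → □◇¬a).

1. ¬(¬a → □◇¬a), 0
2. ¬a, 0   [¬→-rule on 1]
3. ¬□◇¬a, 0   [¬→-rule on 1]
4. ¬◇¬a, 1   [¬□-rule on 3: fresh world 1, 0R1]
5. a, 0   [¬◇-rule on 4 via 1R0]
Accessibility: 0R0, 0R1, 1R0, 1R1
Branch closes: a and ¬a both at 0.
All branches of the tableau close; one closing branch shown above.

No, unsatisfiable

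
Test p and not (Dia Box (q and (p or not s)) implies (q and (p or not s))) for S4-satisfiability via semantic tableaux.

Satisfiable

1. p and not (Dia Box (q and (p or not s)) implies (q and (p or not s))), u
2. p, u
3. not (Dia Box (q and (p or not s)) implies (q and (p or not s))), u
4. Dia Box (q and (p or not s)), u
5. not (q and (p or not s)), u
6. not q, u
7. Box (q and (p or not s)), v
8. q and (p or not s), v
9. q, v
10. p or not s, v
11. not s, v
Accessibility: uRu, uRv, vRv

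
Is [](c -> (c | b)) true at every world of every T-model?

Tableau for the negation ~[](c -> (c | b)):
1. ~[](c -> (c | b)), u
2. ~(c -> (c | b)), v
3. c, v
4. ~(c | b), v
5. ~c, v
6. ~b, v
Accessibility: uRu, uRv, vRv
Branch closes: c and ~c both at v.
All branches of the negation close; one closing branch shown above.

Yes, valid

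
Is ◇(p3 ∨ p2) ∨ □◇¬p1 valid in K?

Invalid (countermodel exists)

Tableau for the negation ¬(◇(p3 ∨ p2) ∨ □◇¬p1):
1. ¬(◇(p3 ∨ p2) ∨ □◇¬p1), w0
2. ¬◇(p3 ∨ p2), w0
3. ¬□◇¬p1, w0
4. ¬◇¬p1, w1
5. ¬(p3 ∨ p2), w1
6. ¬p3, w1
7. ¬p2, w1
Accessibility: w0Rw1
The negation has an open branch (countermodel exists).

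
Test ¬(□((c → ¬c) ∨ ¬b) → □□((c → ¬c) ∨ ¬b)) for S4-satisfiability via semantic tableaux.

No, unsatisfiable

1. ¬(□((c → ¬c) ∨ ¬b) → □□((c → ¬c) ∨ ¬b)), w0
2. □((c → ¬c) ∨ ¬b), w0
3. ¬□□((c → ¬c) ∨ ¬b), w0
4. (c → ¬c) ∨ ¬b, w0
5. c → ¬c, w0
6. ¬c, w0
7. ¬□((c → ¬c) ∨ ¬b), w1
8. (c → ¬c) ∨ ¬b, w1
9. c → ¬c, w1
10. ¬c, w1
11. ¬((c → ¬c) ∨ ¬b), w2
12. ¬(c → ¬c), w2
13. b, w2
14. c, w2
15. (c → ¬c) ∨ ¬b, w2
16. c → ¬c, w2
17. ¬c, w2
Accessibility: w0Rw0, w0Rw1, w0Rw2, w1Rw1, w1Rw2, w2Rw2
Branch closes: c and ¬c both at w2.
Every branch closes; the branch above is one of them.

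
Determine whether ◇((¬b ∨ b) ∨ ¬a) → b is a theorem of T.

Invalid (countermodel exists)

Tableau for the negation ¬(◇((¬b ∨ b) ∨ ¬a) → b):
1. ¬(◇((¬b ∨ b) ∨ ¬a) → b), u
2. ◇((¬b ∨ b) ∨ ¬a), u
3. ¬b, u
4. (¬b ∨ b) ∨ ¬a, v
5. ¬a, v
Accessibility: uRu, uRv, vRv
The negation has an open branch (countermodel exists).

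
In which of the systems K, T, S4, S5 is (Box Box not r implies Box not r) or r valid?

T, S4, S5

T-tableau for the negation not ((Box Box not r implies Box not r) or r):
1. not ((Box Box not r implies Box not r) or r), 0
2. not (Box Box not r implies Box not r), 0
3. not r, 0
4. Box Box not r, 0
5. not Box not r, 0
6. Box not r, 0
7. r, 1
8. Box not r, 1
9. not r, 1
Accessibility: 0R0, 0R1, 1R1
Branch closes: r and not r both at 1.
Every branch closes (one shown): valid in T, hence also in S4, S5 (every theorem of T is a theorem of S4 and S5).
K-tableau for the negation not ((Box Box not r implies Box not r) or r):
1. not ((Box Box not r implies Box not r) or r), 0
2. not (Box Box not r implies Box not r), 0
3. not r, 0
4. Box Box not r, 0
5. not Box not r, 0
6. r, 1
7. Box not r, 1
Accessibility: 0R1
Complete open branch: countermodel on a K-frame, so not valid in K.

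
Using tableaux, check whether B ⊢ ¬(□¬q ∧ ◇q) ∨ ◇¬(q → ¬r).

Tableau for the negation ¬(¬(□¬q ∧ ◇q) ∨ ◇¬(q → ¬r)):
1. ¬(¬(□¬q ∧ ◇q) ∨ ◇¬(q → ¬r)), w0
2. □¬q ∧ ◇q, w0
3. ¬◇¬(q → ¬r), w0
4. □¬q, w0
5. ◇q, w0
6. q → ¬r, w0
7. ¬q, w0
8. ¬r, w0
9. q, w1
10. q → ¬r, w1
11. ¬q, w1
Accessibility: w0Rw0, w0Rw1, w1Rw0, w1Rw1
Branch closes: q and ¬q both at w1.
Every branch of the negation's tableau closes; the branch above is one of them.

Valid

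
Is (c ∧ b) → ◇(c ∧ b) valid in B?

Tableau for the negation ¬((c ∧ b) → ◇(c ∧ b)):
1. ¬((c ∧ b) → ◇(c ∧ b)), w0
2. c ∧ b, w0   [¬→-rule on 1]
3. ¬◇(c ∧ b), w0   [¬→-rule on 1]
4. c, w0   [∧-rule on 2]
5. b, w0   [∧-rule on 2]
6. ¬(c ∧ b), w0   [¬◇-rule on 3 via w0Rw0]
7. ¬b, w0   [¬∧-rule on 6 (branches; this branch)]
Accessibility: w0Rw0
Branch closes: b and ¬b both at w0.
All branches of the negation close; one closing branch shown above.

Valid in B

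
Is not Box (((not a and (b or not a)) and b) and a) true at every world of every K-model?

Not valid

Tableau for the negation Box (((not a and (b or not a)) and b) and a):
1. Box (((not a and (b or not a)) and b) and a), 0
The negation has an open branch (countermodel exists).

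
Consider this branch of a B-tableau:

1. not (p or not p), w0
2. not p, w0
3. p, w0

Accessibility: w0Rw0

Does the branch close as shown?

Both p and not p appear at w0.

Yes, closed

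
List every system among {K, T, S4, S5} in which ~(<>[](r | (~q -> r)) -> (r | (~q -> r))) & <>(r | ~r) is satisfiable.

K, T, S4

S5-tableau for the formula:
1. ~(<>[](r | (~q -> r)) -> (r | (~q -> r))) & <>(r | ~r), 0
2. ~(<>[](r | (~q -> r)) -> (r | (~q -> r))), 0   [&-rule on 1]
3. <>(r | ~r), 0   [&-rule on 1]
4. <>[](r | (~q -> r)), 0   [~->-rule on 2]
5. ~(r | (~q -> r)), 0   [~->-rule on 2]
6. ~r, 0   [~|-rule on 5]
7. ~(~q -> r), 0   [~|-rule on 5]
8. ~q, 0   [~->-rule on 7]
9. r | ~r, 1   [<>-rule on 3: fresh world 1, 0R1]
10. ~r, 1   [|-rule on 9 (branches; this branch)]
11. [](r | (~q -> r)), 2   [<>-rule on 4: fresh world 2, 0R2]
12. r | (~q -> r), 0   [[]-rule on 11 via 2R0]
13. r | (~q -> r), 1   [[]-rule on 11 via 2R1]
14. r | (~q -> r), 2   [[]-rule on 11 via 2R2]
15. ~q -> r, 0   [|-rule on 12 (branches; this branch)]
16. ~q -> r, 1   [|-rule on 13 (branches; this branch)]
17. ~q -> r, 2   [|-rule on 14 (branches; this branch)]
18. r, 0   [->-rule on 15 (branches; this branch)]
Accessibility: 0R0, 0R1, 0R2, 1R0, 1R1, 1R2, 2R0, 2R1, 2R2
Branch closes: r and ~r both at 0.
Every branch closes (one shown): unsatisfiable in S5.
S4-tableau for the formula:
1. ~(<>[](r | (~q -> r)) -> (r | (~q -> r))) & <>(r | ~r), 0
2. ~(<>[](r | (~q -> r)) -> (r | (~q -> r))), 0   [&-rule on 1]
3. <>(r | ~r), 0   [&-rule on 1]
4. <>[](r | (~q -> r)), 0   [~->-rule on 2]
5. ~(r | (~q -> r)), 0   [~->-rule on 2]
6. ~r, 0   [~|-rule on 5]
7. ~(~q -> r), 0   [~|-rule on 5]
8. ~q, 0   [~->-rule on 7]
9. r | ~r, 1   [<>-rule on 3: fresh world 1, 0R1]
10. ~r, 1   [|-rule on 9 (branches; this branch)]
11. [](r | (~q -> r)), 2   [<>-rule on 4: fresh world 2, 0R2]
12. r | (~q -> r), 2   [[]-rule on 11 via 2R2]
13. ~q -> r, 2   [|-rule on 12 (branches; this branch)]
14. r, 2   [->-rule on 13 (branches; this branch)]
Accessibility: 0R0, 0R1, 0R2, 1R1, 2R2
Complete open branch: satisfiable in S4, hence also in K, T (this S4-model is also a K-model and a T-model).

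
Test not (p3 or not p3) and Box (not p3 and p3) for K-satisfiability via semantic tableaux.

1. not (p3 or not p3) and Box (not p3 and p3), 0
2. not (p3 or not p3), 0   [and-rule on 1]
3. Box (not p3 and p3), 0   [and-rule on 1]
4. not p3, 0   [neg-or-rule on 2]
5. p3, 0   [neg-or-rule on 2]
Branch closes: p3 and not p3 both at 0.
All branches of the tableau close; one closing branch shown above.

Unsatisfiable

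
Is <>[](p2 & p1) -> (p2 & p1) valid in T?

No, not valid

Tableau for the negation ~(<>[](p2 & p1) -> (p2 & p1)):
1. ~(<>[](p2 & p1) -> (p2 & p1)), u
2. <>[](p2 & p1), u
3. ~(p2 & p1), u
4. ~p1, u
5. [](p2 & p1), v
6. p2 & p1, v
7. p2, v
8. p1, v
Accessibility: uRu, uRv, vRv
The negation has an open branch (countermodel exists).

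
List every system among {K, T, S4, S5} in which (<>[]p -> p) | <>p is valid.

T, S4, S5

T-tableau for the negation ~((<>[]p -> p) | <>p):
1. ~((<>[]p -> p) | <>p), 0
2. ~(<>[]p -> p), 0
3. ~<>p, 0
4. <>[]p, 0
5. ~p, 0
6. []p, 1
7. ~p, 1
8. p, 1
Accessibility: 0R0, 0R1, 1R1
Branch closes: p and ~p both at 1.
Every branch closes (one shown): valid in T, hence also in S4, S5 (every theorem of T is a theorem of S4 and S5).
K-tableau for the negation ~((<>[]p -> p) | <>p):
1. ~((<>[]p -> p) | <>p), 0
2. ~(<>[]p -> p), 0
3. ~<>p, 0
4. <>[]p, 0
5. ~p, 0
6. []p, 1
7. ~p, 1
Accessibility: 0R1
Complete open branch: countermodel on a K-frame, so not valid in K.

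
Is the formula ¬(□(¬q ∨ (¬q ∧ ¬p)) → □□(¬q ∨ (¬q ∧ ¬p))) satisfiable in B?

1. ¬(□(¬q ∨ (¬q ∧ ¬p)) → □□(¬q ∨ (¬q ∧ ¬p))), w0
2. □(¬q ∨ (¬q ∧ ¬p)), w0   [¬→-rule on 1]
3. ¬□□(¬q ∨ (¬q ∧ ¬p)), w0   [¬→-rule on 1]
4. ¬q ∨ (¬q ∧ ¬p), w0   [□-rule on 2 via w0Rw0]
5. ¬q ∧ ¬p, w0   [∨-rule on 4 (branches; this branch)]
6. ¬q, w0   [∧-rule on 5]
7. ¬p, w0   [∧-rule on 5]
8. ¬□(¬q ∨ (¬q ∧ ¬p)), w1   [¬□-rule on 3: fresh world w1, w0Rw1]
9. ¬q ∨ (¬q ∧ ¬p), w1   [□-rule on 2 via w0Rw1]
10. ¬q ∧ ¬p, w1   [∨-rule on 9 (branches; this branch)]
11. ¬q, w1   [∧-rule on 10]
12. ¬p, w1   [∧-rule on 10]
13. ¬(¬q ∨ (¬q ∧ ¬p)), w2   [¬□-rule on 8: fresh world w2, w1Rw2]
14. q, w2   [¬∨-rule on 13]
15. ¬(¬q ∧ ¬p), w2   [¬∨-rule on 13]
16. p, w2   [¬∧-rule on 15 (branches; this branch)]
Accessibility: w0Rw0, w0Rw1, w1Rw0, w1Rw1, w1Rw2, w2Rw1, w2Rw2

Yes, satisfiable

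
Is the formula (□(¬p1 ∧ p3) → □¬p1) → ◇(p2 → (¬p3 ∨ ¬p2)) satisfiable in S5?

Yes, satisfiable

1. (□(¬p1 ∧ p3) → □¬p1) → ◇(p2 → (¬p3 ∨ ¬p2)), w0
2. ◇(p2 → (¬p3 ∨ ¬p2)), w0
3. p2 → (¬p3 ∨ ¬p2), w1
4. ¬p3 ∨ ¬p2, w1
5. ¬p2, w1
Accessibility: w0Rw0, w0Rw1, w1Rw0, w1Rw1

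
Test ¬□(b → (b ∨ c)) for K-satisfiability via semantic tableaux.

1. ¬□(b → (b ∨ c)), w0
2. ¬(b → (b ∨ c)), w1   [¬□-rule on 1: fresh world w1, w0Rw1]
3. b, w1   [¬→-rule on 2]
4. ¬(b ∨ c), w1   [¬→-rule on 2]
5. ¬b, w1   [¬∨-rule on 4]
6. ¬c, w1   [¬∨-rule on 4]
Accessibility: w0Rw1
Branch closes: b and ¬b both at w1.
Every branch closes; the branch above is one of them.

Unsatisfiable (every branch closes)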